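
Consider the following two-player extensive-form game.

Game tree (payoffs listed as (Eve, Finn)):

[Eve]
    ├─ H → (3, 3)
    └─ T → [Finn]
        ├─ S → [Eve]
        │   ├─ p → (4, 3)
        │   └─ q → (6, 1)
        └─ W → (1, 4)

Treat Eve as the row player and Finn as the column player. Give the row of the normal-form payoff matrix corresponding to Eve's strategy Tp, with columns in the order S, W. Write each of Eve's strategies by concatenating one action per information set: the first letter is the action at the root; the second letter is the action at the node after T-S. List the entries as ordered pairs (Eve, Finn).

(4,3) (1,4)

vs S: Eve plays T → Finn plays S at [T] → Eve plays p at [T-S] → (4, 3)
vs W: Eve plays T → Finn plays W at [T] → (1, 4)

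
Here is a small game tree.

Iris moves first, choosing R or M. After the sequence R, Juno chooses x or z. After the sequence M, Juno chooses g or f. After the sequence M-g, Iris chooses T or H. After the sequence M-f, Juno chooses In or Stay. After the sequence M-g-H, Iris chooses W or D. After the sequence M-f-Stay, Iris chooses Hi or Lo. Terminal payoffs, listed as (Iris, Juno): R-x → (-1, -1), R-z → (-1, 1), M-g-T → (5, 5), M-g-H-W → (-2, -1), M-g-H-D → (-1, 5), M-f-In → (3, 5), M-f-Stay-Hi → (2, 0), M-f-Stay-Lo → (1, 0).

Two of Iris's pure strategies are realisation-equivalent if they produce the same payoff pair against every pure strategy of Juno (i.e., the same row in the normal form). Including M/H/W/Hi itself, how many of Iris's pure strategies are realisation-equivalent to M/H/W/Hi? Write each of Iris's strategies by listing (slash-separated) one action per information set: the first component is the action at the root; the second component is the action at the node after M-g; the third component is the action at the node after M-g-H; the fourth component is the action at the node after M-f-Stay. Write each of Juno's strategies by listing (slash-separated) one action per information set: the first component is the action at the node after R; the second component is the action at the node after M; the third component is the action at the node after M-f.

Row for M/H/W/Hi (columns x/g/In, x/g/Stay, x/f/In, x/f/Stay, z/g/In, z/g/Stay, z/f/In, z/f/Stay): (-2,-1) (-2,-1) (3,5) (2,0) (-2,-1) (-2,-1) (3,5) (2,0).
Every one of Iris's information sets is on the play path for some reply by Juno when Iris follows M/H/W/Hi.
Changing the action at any of them therefore changes at least one column, so only M/H/W/Hi itself gives this row.

1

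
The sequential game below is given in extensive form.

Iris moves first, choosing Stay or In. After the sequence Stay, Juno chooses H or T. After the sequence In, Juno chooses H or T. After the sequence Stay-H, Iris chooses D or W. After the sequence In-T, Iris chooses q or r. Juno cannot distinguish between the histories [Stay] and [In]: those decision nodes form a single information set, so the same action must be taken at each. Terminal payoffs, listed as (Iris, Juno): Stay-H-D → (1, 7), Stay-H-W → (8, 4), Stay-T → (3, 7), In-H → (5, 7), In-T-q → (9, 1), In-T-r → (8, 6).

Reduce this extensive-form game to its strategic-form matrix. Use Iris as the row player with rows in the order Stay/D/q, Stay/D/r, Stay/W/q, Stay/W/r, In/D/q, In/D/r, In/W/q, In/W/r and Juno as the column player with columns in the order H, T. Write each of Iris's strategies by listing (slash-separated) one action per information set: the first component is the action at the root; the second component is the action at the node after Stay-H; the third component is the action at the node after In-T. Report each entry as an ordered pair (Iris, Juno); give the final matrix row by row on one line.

Stay/D/q: (1,7) (3,7) | Stay/D/r: (1,7) (3,7) | Stay/W/q: (8,4) (3,7) | Stay/W/r: (8,4) (3,7) | In/D/q: (5,7) (9,1) | In/D/r: (5,7) (8,6) | In/W/q: (5,7) (9,1) | In/W/r: (5,7) (8,6)

                H        T
Stay/D/q    (1,7)    (3,7)
Stay/D/r    (1,7)    (3,7)
Stay/W/q    (8,4)    (3,7)
Stay/W/r    (8,4)    (3,7)
  In/D/q    (5,7)    (9,1)
  In/D/r    (5,7)    (8,6)
  In/W/q    (5,7)    (9,1)
  In/W/r    (5,7)    (8,6)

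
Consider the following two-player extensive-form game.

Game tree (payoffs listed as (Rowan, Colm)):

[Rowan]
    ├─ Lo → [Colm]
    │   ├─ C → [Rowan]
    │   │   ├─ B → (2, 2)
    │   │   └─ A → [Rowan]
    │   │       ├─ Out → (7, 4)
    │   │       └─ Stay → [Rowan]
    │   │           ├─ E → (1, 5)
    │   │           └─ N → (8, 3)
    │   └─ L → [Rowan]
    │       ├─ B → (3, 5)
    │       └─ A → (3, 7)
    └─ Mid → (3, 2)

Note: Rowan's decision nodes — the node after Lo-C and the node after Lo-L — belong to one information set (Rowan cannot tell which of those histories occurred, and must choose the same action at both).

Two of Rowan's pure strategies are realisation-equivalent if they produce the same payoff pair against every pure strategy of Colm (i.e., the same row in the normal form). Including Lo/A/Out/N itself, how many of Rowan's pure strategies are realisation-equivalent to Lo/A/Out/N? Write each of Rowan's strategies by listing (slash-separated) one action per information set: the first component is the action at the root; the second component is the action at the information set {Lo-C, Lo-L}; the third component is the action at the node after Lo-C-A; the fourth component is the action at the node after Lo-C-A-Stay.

Row for Lo/A/Out/N (columns C, L): (7,4) (3,7).
Under Lo/A/Out/N, Rowan's choice at the node after Lo-C-A-Stay can never be reached regardless of what Colm does, so varying those choices leaves every outcome unchanged.
Holding the reachable choices fixed and varying the unreachable one freely already gives 2 equivalent strategies.
No other strategy reproduces this row, so those 2 are the full class: Lo/A/Out/E, Lo/A/Out/N.

2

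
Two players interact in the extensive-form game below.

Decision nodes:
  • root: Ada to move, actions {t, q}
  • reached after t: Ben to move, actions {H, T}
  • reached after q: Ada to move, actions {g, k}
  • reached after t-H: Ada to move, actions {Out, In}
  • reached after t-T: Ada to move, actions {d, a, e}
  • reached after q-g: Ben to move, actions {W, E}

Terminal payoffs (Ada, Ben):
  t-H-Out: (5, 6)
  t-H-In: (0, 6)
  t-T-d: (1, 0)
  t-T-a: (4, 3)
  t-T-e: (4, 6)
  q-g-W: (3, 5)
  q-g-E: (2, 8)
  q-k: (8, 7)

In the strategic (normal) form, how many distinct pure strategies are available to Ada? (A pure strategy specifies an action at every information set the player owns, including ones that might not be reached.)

Ada owns the root with actions {t, q} — two choices.
Ada owns the node after q with actions {g, k} — two choices.
Ada owns the node after t-H with actions {Out, In} — two choices.
Ada owns the node after t-T with actions {d, a, e} — three choices.
A pure strategy fixes one action at each information set independently, so the count is the product 2 × 2 × 2 × 3 = 24.
(For reference, Ben has 4 pure strategies, giving a 24×4 normal-form matrix.)

24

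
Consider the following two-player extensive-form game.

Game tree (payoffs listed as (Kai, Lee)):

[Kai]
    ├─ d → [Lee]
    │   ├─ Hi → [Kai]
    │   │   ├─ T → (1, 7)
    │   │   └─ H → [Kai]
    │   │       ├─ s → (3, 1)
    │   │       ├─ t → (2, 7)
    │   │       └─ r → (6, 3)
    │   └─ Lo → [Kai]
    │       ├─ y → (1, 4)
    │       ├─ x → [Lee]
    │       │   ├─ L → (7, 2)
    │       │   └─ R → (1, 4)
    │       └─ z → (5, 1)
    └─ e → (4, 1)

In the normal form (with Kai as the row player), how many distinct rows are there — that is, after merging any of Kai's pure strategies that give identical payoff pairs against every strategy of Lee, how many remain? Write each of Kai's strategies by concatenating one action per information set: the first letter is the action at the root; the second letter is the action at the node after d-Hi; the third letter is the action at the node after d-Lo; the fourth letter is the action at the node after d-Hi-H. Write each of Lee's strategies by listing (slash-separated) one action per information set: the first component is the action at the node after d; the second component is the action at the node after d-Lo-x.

13

Kai has 36 pure strategies: dTys, dTyt, dTyr, dTxs, dTxt, dTxr, dTzs, dTzt, dTzr, dHys, dHyt, dHyr, dHxs, dHxt, dHxr, dHzs, dHzt, dHzr, eTys, eTyt, eTyr, eTxs, eTxt, eTxr, eTzs, eTzt, eTzr, eHys, eHyt, eHyr, eHxs, eHxt, eHxr, eHzs, eHzt, eHzr. Columns: Hi/L, Hi/R, Lo/L, Lo/R.
{dTys, dTyt, dTyr} → row (1,7) (1,7) (1,4) (1,4)
{dTxs, dTxt, dTxr} → row (1,7) (1,7) (7,2) (1,4)
{dTzs, dTzt, dTzr} → row (1,7) (1,7) (5,1) (5,1)
{dHys} → row (3,1) (3,1) (1,4) (1,4)
{dHyt} → row (2,7) (2,7) (1,4) (1,4)
{dHyr} → row (6,3) (6,3) (1,4) (1,4)
{dHxs} → row (3,1) (3,1) (7,2) (1,4)
{dHxt} → row (2,7) (2,7) (7,2) (1,4)
{dHxr} → row (6,3) (6,3) (7,2) (1,4)
{dHzs} → row (3,1) (3,1) (5,1) (5,1)
{dHzt} → row (2,7) (2,7) (5,1) (5,1)
{dHzr} → row (6,3) (6,3) (5,1) (5,1)
{eTys, eTyt, eTyr, eTxs, eTxt, eTxr, eTzs, eTzt, eTzr, eHys, eHyt, eHyr, eHxs, eHxt, eHxr, eHzs, eHzt, eHzr} → row (4,1) (4,1) (4,1) (4,1)
That's 13 distinct rows out of 36 strategies.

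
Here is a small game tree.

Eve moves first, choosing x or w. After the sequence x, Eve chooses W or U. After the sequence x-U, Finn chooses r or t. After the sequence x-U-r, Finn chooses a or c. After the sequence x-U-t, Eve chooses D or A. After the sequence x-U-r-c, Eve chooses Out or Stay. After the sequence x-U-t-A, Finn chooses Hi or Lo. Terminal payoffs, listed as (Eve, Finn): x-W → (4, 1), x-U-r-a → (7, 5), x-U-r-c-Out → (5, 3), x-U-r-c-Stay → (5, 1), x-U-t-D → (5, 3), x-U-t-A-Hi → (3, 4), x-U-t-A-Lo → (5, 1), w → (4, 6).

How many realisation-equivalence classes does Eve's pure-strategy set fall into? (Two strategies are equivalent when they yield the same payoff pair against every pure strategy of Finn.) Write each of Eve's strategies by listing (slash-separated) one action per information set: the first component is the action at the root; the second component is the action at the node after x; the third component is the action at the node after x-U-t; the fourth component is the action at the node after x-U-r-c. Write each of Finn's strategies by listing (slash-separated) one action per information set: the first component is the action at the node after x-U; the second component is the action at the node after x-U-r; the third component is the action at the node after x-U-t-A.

Eve has 16 pure strategies: x/W/D/Out, x/W/D/Stay, x/W/A/Out, x/W/A/Stay, x/U/D/Out, x/U/D/Stay, x/U/A/Out, x/U/A/Stay, w/W/D/Out, w/W/D/Stay, w/W/A/Out, w/W/A/Stay, w/U/D/Out, w/U/D/Stay, w/U/A/Out, w/U/A/Stay. Columns: r/a/Hi, r/a/Lo, r/c/Hi, r/c/Lo, t/a/Hi, t/a/Lo, t/c/Hi, t/c/Lo.
{x/W/D/Out, x/W/D/Stay, x/W/A/Out, x/W/A/Stay} → row (4,1) (4,1) (4,1) (4,1) (4,1) (4,1) (4,1) (4,1)
{x/U/D/Out} → row (7,5) (7,5) (5,3) (5,3) (5,3) (5,3) (5,3) (5,3)
{x/U/D/Stay} → row (7,5) (7,5) (5,1) (5,1) (5,3) (5,3) (5,3) (5,3)
{x/U/A/Out} → row (7,5) (7,5) (5,3) (5,3) (3,4) (5,1) (3,4) (5,1)
{x/U/A/Stay} → row (7,5) (7,5) (5,1) (5,1) (3,4) (5,1) (3,4) (5,1)
{w/W/D/Out, w/W/D/Stay, w/W/A/Out, w/W/A/Stay, w/U/D/Out, w/U/D/Stay, w/U/A/Out, w/U/A/Stay} → row (4,6) (4,6) (4,6) (4,6) (4,6) (4,6) (4,6) (4,6)
That's 6 distinct rows out of 16 strategies.

6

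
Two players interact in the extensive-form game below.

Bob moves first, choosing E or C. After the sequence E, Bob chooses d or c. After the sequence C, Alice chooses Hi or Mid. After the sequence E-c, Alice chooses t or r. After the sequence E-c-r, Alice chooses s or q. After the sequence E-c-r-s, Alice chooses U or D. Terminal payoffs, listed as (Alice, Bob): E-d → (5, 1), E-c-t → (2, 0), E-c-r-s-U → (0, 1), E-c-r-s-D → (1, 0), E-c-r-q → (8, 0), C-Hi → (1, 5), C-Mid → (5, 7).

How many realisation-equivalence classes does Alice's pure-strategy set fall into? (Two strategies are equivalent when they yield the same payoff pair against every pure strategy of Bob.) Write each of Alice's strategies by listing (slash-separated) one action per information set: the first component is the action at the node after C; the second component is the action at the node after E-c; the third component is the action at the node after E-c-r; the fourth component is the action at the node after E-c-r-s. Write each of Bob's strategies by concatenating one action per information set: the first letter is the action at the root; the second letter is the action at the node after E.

8

Alice has 16 pure strategies: Hi/t/s/U, Hi/t/s/D, Hi/t/q/U, Hi/t/q/D, Hi/r/s/U, Hi/r/s/D, Hi/r/q/U, Hi/r/q/D, Mid/t/s/U, Mid/t/s/D, Mid/t/q/U, Mid/t/q/D, Mid/r/s/U, Mid/r/s/D, Mid/r/q/U, Mid/r/q/D. Columns: Ed, Ec, Cd, Cc.
{Hi/t/s/U, Hi/t/s/D, Hi/t/q/U, Hi/t/q/D} → row (5,1) (2,0) (1,5) (1,5)
{Hi/r/s/U} → row (5,1) (0,1) (1,5) (1,5)
{Hi/r/s/D} → row (5,1) (1,0) (1,5) (1,5)
{Hi/r/q/U, Hi/r/q/D} → row (5,1) (8,0) (1,5) (1,5)
{Mid/t/s/U, Mid/t/s/D, Mid/t/q/U, Mid/t/q/D} → row (5,1) (2,0) (5,7) (5,7)
{Mid/r/s/U} → row (5,1) (0,1) (5,7) (5,7)
{Mid/r/s/D} → row (5,1) (1,0) (5,7) (5,7)
{Mid/r/q/U, Mid/r/q/D} → row (5,1) (8,0) (5,7) (5,7)
That's 8 distinct rows out of 16 strategies.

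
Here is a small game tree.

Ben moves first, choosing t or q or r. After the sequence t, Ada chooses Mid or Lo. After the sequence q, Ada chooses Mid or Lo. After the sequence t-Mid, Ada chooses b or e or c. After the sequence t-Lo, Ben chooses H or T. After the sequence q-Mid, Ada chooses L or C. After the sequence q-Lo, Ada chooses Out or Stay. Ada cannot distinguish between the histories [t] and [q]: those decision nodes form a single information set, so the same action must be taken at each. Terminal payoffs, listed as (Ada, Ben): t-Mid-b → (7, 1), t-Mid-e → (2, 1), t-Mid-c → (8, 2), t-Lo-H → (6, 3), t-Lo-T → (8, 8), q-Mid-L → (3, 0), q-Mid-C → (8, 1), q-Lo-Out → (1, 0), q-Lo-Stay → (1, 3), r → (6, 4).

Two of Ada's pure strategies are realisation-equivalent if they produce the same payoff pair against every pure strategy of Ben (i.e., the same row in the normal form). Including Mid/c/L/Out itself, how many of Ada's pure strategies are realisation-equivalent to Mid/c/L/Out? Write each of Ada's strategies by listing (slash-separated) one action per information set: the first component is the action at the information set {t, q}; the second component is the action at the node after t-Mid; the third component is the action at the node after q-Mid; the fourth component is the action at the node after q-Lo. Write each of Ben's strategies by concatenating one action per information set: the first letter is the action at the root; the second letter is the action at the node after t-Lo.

2

Row for Mid/c/L/Out (columns tH, tT, qH, qT, rH, rT): (8,2) (8,2) (3,0) (3,0) (6,4) (6,4).
Under Mid/c/L/Out, Ada's choice at the node after q-Lo can never be reached regardless of what Ben does, so varying those choices leaves every outcome unchanged.
Holding the reachable choices fixed and varying the unreachable one freely already gives 2 equivalent strategies.
No other strategy reproduces this row, so those 2 are the full class: Mid/c/L/Out, Mid/c/L/Stay.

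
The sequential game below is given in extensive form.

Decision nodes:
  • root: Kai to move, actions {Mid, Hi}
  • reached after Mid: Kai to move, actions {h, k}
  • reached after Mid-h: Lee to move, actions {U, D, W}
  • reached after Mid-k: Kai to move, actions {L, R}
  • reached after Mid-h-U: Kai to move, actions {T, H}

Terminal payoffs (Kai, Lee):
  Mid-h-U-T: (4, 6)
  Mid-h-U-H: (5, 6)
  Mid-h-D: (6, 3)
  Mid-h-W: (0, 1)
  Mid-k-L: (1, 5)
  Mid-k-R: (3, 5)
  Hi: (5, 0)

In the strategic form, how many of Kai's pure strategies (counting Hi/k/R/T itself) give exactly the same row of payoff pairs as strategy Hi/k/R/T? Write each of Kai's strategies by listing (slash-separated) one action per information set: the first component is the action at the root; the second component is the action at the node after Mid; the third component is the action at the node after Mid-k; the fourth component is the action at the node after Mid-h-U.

Row for Hi/k/R/T (columns U, D, W): (5,0) (5,0) (5,0).
Under Hi/k/R/T, Kai's choice at the node after Mid and at the node after Mid-k and at the node after Mid-h-U can never be reached regardless of what Lee does, so varying those choices leaves every outcome unchanged.
Holding the reachable choices fixed and varying the unreachable ones freely already gives 2 × 2 × 2 = 8 equivalent strategies.
No other strategy reproduces this row, so those 8 are the full class: Hi/h/L/T, Hi/h/L/H, Hi/h/R/T, Hi/h/R/H, Hi/k/L/T, Hi/k/L/H, Hi/k/R/T, Hi/k/R/H.

8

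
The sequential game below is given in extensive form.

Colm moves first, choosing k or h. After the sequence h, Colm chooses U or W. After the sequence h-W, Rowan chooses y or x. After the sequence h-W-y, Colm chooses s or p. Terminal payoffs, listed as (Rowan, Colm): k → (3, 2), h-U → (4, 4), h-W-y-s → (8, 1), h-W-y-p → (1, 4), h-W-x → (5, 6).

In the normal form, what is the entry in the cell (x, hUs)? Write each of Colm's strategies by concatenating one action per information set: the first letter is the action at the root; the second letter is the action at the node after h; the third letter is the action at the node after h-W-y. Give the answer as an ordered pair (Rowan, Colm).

(4, 4)

Trace the play path from the root:
  Colm plays h
  Colm plays U at [h]
→ terminal payoff (4, 4).
(Rowan's choice at the node after h-W is never reached on this path, so it doesn't affect the outcome.)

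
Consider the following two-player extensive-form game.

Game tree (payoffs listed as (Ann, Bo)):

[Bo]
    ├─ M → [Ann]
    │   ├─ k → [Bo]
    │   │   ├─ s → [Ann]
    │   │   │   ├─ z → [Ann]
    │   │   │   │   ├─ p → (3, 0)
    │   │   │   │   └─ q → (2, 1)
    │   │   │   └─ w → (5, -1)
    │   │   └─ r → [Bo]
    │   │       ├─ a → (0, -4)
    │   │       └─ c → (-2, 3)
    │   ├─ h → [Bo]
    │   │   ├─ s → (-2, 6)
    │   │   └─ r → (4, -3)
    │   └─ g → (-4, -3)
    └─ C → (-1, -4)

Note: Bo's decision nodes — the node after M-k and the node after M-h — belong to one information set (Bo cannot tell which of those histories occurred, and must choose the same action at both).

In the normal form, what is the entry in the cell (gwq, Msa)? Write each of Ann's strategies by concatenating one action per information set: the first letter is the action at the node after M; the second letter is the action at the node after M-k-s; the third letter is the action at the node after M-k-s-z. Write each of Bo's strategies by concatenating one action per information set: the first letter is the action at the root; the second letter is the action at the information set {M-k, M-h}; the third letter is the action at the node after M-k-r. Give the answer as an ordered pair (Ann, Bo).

(-4, -3)

Trace the play path from the root:
  Bo plays M
  Ann plays g at [M]
→ terminal payoff (-4, -3).
(Ann's choice at the node after M-k-s is never reached on this path, so it doesn't affect the outcome.)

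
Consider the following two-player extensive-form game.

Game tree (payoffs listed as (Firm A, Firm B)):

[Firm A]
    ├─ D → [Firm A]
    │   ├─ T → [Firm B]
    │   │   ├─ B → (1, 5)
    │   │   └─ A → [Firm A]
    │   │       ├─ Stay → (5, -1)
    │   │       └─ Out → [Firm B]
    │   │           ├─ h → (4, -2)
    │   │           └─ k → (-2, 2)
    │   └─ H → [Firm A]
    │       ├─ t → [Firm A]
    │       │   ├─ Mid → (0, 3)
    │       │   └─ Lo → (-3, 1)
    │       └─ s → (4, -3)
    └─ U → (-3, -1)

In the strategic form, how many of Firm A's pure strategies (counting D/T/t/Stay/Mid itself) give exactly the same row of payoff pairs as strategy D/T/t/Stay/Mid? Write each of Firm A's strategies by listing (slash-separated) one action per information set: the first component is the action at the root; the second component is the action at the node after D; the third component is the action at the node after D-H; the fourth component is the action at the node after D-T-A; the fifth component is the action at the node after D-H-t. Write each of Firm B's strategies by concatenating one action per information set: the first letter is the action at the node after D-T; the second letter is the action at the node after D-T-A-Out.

4

Row for D/T/t/Stay/Mid (columns Bh, Bk, Ah, Ak): (1,5) (1,5) (5,-1) (5,-1).
Under D/T/t/Stay/Mid, Firm A's choice at the node after D-H and at the node after D-H-t can never be reached regardless of what Firm B does, so varying those choices leaves every outcome unchanged.
Holding the reachable choices fixed and varying the unreachable ones freely already gives 2 × 2 = 4 equivalent strategies.
No other strategy reproduces this row, so those 4 are the full class: D/T/t/Stay/Mid, D/T/t/Stay/Lo, D/T/s/Stay/Mid, D/T/s/Stay/Lo.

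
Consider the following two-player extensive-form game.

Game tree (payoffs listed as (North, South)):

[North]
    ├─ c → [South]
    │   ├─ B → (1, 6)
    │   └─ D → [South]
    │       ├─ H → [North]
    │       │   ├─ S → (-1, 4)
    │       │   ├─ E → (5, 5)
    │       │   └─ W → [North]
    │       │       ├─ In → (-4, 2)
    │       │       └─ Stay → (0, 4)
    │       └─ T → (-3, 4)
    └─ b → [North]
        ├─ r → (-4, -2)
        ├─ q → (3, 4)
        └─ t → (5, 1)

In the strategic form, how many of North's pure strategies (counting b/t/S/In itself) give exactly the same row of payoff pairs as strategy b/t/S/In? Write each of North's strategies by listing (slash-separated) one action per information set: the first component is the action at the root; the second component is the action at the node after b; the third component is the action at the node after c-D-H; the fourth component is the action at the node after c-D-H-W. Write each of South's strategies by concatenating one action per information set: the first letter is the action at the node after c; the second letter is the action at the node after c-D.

Row for b/t/S/In (columns BH, BT, DH, DT): (5,1) (5,1) (5,1) (5,1).
Under b/t/S/In, North's choice at the node after c-D-H and at the node after c-D-H-W can never be reached regardless of what South does, so varying those choices leaves every outcome unchanged.
Holding the reachable choices fixed and varying the unreachable ones freely already gives 3 × 2 = 6 equivalent strategies.
No other strategy reproduces this row, so those 6 are the full class: b/t/S/In, b/t/S/Stay, b/t/E/In, b/t/E/Stay, b/t/W/In, b/t/W/Stay.

6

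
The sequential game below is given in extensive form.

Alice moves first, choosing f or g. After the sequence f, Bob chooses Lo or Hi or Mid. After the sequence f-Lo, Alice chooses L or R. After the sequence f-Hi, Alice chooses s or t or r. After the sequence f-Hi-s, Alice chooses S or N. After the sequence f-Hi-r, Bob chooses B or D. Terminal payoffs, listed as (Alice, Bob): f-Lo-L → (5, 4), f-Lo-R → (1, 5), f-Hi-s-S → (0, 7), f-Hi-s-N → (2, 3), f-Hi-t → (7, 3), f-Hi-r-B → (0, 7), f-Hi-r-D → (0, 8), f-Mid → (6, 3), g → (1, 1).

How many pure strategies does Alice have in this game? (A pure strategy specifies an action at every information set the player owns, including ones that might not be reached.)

24

Alice owns the root with actions {f, g} — two choices.
Alice owns the node after f-Lo with actions {L, R} — two choices.
Alice owns the node after f-Hi with actions {s, t, r} — three choices.
Alice owns the node after f-Hi-s with actions {S, N} — two choices.
A pure strategy fixes one action at each information set independently, so the count is the product 2 × 2 × 3 × 2 = 24.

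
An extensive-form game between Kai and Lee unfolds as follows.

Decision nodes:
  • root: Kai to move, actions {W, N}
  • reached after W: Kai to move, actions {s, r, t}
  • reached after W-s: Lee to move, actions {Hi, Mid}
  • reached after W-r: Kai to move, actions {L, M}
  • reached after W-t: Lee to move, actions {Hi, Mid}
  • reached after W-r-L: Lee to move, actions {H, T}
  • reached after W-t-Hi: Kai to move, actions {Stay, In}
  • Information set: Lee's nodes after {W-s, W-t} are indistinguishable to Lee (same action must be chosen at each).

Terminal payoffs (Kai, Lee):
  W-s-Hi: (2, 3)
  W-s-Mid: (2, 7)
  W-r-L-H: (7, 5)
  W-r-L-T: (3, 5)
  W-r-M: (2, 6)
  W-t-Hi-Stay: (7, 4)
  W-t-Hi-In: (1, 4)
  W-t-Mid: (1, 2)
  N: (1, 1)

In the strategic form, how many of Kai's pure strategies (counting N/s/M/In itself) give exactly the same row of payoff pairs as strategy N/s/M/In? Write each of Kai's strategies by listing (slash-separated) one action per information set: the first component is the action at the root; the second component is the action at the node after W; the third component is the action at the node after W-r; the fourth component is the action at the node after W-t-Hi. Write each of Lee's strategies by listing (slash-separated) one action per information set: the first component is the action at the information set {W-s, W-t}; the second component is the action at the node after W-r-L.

Row for N/s/M/In (columns Hi/H, Hi/T, Mid/H, Mid/T): (1,1) (1,1) (1,1) (1,1).
Under N/s/M/In, Kai's choice at the node after W and at the node after W-r and at the node after W-t-Hi can never be reached regardless of what Lee does, so varying those choices leaves every outcome unchanged.
Holding the reachable choices fixed and varying the unreachable ones freely already gives 3 × 2 × 2 = 12 equivalent strategies.
No other strategy reproduces this row, so those 12 are the full class: N/s/L/Stay, N/s/L/In, N/s/M/Stay, N/s/M/In, N/r/L/Stay, N/r/L/In, N/r/M/Stay, N/r/M/In, N/t/L/Stay, N/t/L/In, N/t/M/Stay, N/t/M/In.

12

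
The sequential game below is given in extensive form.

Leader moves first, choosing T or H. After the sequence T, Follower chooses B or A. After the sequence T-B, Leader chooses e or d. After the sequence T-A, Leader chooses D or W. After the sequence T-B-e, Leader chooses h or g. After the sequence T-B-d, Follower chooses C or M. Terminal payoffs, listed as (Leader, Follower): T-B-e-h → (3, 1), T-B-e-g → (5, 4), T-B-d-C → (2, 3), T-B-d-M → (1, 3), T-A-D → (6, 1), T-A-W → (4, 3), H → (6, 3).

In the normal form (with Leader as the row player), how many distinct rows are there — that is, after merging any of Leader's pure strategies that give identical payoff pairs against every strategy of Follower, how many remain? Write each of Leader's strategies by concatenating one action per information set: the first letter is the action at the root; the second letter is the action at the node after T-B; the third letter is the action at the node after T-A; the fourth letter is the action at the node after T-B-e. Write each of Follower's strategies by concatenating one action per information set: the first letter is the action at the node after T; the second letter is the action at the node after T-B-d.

7

Leader has 16 pure strategies: TeDh, TeDg, TeWh, TeWg, TdDh, TdDg, TdWh, TdWg, HeDh, HeDg, HeWh, HeWg, HdDh, HdDg, HdWh, HdWg. Columns: BC, BM, AC, AM.
{TeDh} → row (3,1) (3,1) (6,1) (6,1)
{TeDg} → row (5,4) (5,4) (6,1) (6,1)
{TeWh} → row (3,1) (3,1) (4,3) (4,3)
{TeWg} → row (5,4) (5,4) (4,3) (4,3)
{TdDh, TdDg} → row (2,3) (1,3) (6,1) (6,1)
{TdWh, TdWg} → row (2,3) (1,3) (4,3) (4,3)
{HeDh, HeDg, HeWh, HeWg, HdDh, HdDg, HdWh, HdWg} → row (6,3) (6,3) (6,3) (6,3)
That's 7 distinct rows out of 16 strategies.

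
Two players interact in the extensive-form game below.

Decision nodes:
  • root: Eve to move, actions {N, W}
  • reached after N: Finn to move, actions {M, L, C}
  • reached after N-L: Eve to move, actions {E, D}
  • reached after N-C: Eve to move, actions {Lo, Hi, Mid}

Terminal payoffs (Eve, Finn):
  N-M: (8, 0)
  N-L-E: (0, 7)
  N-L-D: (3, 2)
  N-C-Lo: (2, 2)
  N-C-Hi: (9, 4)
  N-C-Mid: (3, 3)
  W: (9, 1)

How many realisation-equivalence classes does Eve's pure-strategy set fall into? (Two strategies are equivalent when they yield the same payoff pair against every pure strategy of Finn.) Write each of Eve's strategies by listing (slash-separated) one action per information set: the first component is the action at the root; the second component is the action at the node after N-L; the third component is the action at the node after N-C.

7

Eve has 12 pure strategies: N/E/Lo, N/E/Hi, N/E/Mid, N/D/Lo, N/D/Hi, N/D/Mid, W/E/Lo, W/E/Hi, W/E/Mid, W/D/Lo, W/D/Hi, W/D/Mid. Columns: M, L, C.
{N/E/Lo} → row (8,0) (0,7) (2,2)
{N/E/Hi} → row (8,0) (0,7) (9,4)
{N/E/Mid} → row (8,0) (0,7) (3,3)
{N/D/Lo} → row (8,0) (3,2) (2,2)
{N/D/Hi} → row (8,0) (3,2) (9,4)
{N/D/Mid} → row (8,0) (3,2) (3,3)
{W/E/Lo, W/E/Hi, W/E/Mid, W/D/Lo, W/D/Hi, W/D/Mid} → row (9,1) (9,1) (9,1)
That's 7 distinct rows out of 12 strategies.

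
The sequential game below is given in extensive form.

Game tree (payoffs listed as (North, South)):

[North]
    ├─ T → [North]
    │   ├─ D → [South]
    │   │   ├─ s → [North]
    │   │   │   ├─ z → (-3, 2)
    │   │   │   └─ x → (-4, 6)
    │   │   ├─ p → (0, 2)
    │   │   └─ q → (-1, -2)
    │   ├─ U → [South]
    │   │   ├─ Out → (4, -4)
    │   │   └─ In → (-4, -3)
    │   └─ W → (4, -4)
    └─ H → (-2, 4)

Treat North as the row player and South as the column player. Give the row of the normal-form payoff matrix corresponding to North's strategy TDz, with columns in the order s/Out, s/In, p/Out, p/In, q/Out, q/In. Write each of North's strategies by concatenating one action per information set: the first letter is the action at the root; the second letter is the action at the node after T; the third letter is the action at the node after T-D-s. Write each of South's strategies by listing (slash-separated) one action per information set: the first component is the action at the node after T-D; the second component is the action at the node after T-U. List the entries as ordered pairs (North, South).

vs s/Out: North plays T → North plays D at [T] → South plays s at [T-D] → North plays z at [T-D-s] → (-3, 2)
vs s/In: North plays T → North plays D at [T] → South plays s at [T-D] → North plays z at [T-D-s] → (-3, 2)
vs p/Out: North plays T → North plays D at [T] → South plays p at [T-D] → (0, 2)
vs p/In: North plays T → North plays D at [T] → South plays p at [T-D] → (0, 2)
vs q/Out: North plays T → North plays D at [T] → South plays q at [T-D] → (-1, -2)
vs q/In: North plays T → North plays D at [T] → South plays q at [T-D] → (-1, -2)

(-3,2) (-3,2) (0,2) (0,2) (-1,-2) (-1,-2)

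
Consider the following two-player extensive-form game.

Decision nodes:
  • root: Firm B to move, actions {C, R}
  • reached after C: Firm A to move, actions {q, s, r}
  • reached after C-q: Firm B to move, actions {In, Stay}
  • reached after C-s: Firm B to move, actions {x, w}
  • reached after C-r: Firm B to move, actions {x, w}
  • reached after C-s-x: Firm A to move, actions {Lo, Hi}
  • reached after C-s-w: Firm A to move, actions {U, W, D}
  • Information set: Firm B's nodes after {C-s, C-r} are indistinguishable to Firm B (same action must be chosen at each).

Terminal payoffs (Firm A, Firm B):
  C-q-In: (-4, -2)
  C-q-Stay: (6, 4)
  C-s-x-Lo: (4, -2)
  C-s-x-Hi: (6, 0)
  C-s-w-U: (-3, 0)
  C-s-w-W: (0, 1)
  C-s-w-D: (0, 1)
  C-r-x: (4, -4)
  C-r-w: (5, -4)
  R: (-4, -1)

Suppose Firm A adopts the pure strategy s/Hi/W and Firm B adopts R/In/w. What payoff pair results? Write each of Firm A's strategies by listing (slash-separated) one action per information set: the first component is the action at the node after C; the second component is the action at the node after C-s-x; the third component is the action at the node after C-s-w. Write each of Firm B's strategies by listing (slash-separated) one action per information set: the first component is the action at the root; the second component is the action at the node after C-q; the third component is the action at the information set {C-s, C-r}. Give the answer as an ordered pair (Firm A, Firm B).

Trace the play path from the root:
  Firm B plays R
→ terminal payoff (-4, -1).
(Firm A's choice at the node after C is never reached on this path, so it doesn't affect the outcome.)

(-4, -1)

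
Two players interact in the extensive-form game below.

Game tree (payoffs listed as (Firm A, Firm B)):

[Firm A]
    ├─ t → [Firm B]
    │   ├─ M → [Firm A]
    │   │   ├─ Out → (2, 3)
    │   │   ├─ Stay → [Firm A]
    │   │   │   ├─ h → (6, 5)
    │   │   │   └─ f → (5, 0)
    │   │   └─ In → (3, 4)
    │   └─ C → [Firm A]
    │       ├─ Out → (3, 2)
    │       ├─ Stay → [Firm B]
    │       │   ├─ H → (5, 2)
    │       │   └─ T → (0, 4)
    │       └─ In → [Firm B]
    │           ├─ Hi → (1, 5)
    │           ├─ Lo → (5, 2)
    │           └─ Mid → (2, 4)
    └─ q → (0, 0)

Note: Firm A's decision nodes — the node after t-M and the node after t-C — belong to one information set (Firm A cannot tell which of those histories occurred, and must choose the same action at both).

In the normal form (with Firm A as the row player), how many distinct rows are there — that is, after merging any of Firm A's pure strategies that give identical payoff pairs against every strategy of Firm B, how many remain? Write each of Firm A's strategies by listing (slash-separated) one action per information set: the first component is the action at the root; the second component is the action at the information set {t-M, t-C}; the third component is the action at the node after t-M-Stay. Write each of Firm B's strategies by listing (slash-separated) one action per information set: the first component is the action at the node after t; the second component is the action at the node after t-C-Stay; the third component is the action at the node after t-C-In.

Firm A has 12 pure strategies: t/Out/h, t/Out/f, t/Stay/h, t/Stay/f, t/In/h, t/In/f, q/Out/h, q/Out/f, q/Stay/h, q/Stay/f, q/In/h, q/In/f. Columns: M/H/Hi, M/H/Lo, M/H/Mid, M/T/Hi, M/T/Lo, M/T/Mid, C/H/Hi, C/H/Lo, C/H/Mid, C/T/Hi, C/T/Lo, C/T/Mid.
{t/Out/h, t/Out/f} → row (2,3) (2,3) (2,3) (2,3) (2,3) (2,3) (3,2) (3,2) (3,2) (3,2) (3,2) (3,2)
{t/Stay/h} → row (6,5) (6,5) (6,5) (6,5) (6,5) (6,5) (5,2) (5,2) (5,2) (0,4) (0,4) (0,4)
{t/Stay/f} → row (5,0) (5,0) (5,0) (5,0) (5,0) (5,0) (5,2) (5,2) (5,2) (0,4) (0,4) (0,4)
{t/In/h, t/In/f} → row (3,4) (3,4) (3,4) (3,4) (3,4) (3,4) (1,5) (5,2) (2,4) (1,5) (5,2) (2,4)
{q/Out/h, q/Out/f, q/Stay/h, q/Stay/f, q/In/h, q/In/f} → row (0,0) (0,0) (0,0) (0,0) (0,0) (0,0) (0,0) (0,0) (0,0) (0,0) (0,0) (0,0)
That's 5 distinct rows out of 12 strategies.

5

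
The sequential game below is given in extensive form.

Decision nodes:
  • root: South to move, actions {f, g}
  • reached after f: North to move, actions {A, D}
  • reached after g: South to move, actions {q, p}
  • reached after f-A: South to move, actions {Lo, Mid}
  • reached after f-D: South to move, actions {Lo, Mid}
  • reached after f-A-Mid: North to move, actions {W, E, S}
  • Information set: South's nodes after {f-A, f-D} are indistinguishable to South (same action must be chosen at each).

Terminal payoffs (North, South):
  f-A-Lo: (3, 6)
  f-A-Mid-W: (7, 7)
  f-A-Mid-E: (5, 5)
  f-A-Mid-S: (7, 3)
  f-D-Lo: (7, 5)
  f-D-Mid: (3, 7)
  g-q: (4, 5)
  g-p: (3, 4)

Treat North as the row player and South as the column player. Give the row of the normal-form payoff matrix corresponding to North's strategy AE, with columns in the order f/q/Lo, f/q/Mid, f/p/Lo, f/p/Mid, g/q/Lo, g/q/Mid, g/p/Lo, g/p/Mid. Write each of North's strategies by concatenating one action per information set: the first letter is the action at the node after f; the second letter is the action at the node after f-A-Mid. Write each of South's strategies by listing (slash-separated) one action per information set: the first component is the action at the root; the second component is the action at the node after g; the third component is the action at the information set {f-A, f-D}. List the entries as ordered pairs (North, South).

vs f/q/Lo: South plays f → North plays A at [f] → South plays Lo at [f-A] → (3, 6)
vs f/q/Mid: South plays f → North plays A at [f] → South plays Mid at [f-A] → North plays E at [f-A-Mid] → (5, 5)
vs f/p/Lo: South plays f → North plays A at [f] → South plays Lo at [f-A] → (3, 6)
vs f/p/Mid: South plays f → North plays A at [f] → South plays Mid at [f-A] → North plays E at [f-A-Mid] → (5, 5)
vs g/q/Lo: South plays g → South plays q at [g] → (4, 5)
vs g/q/Mid: South plays g → South plays q at [g] → (4, 5)
vs g/p/Lo: South plays g → South plays p at [g] → (3, 4)
vs g/p/Mid: South plays g → South plays p at [g] → (3, 4)

(3,6) (5,5) (3,6) (5,5) (4,5) (4,5) (3,4) (3,4)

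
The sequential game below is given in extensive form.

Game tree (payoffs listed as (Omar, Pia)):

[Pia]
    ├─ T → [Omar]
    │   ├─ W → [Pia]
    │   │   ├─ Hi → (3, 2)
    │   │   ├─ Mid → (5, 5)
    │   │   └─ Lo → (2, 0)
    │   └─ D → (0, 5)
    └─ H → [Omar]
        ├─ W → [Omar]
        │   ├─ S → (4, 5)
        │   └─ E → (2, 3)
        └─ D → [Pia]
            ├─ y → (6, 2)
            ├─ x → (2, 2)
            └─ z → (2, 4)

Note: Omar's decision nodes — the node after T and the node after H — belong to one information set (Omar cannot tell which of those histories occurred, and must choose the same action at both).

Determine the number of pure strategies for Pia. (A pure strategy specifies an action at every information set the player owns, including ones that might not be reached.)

Pia owns the root with actions {T, H} — two choices.
Pia owns the node after T-W with actions {Hi, Mid, Lo} — three choices.
Pia owns the node after H-D with actions {y, x, z} — three choices.
A pure strategy fixes one action at each information set independently, so the count is the product 2 × 3 × 3 = 18.

18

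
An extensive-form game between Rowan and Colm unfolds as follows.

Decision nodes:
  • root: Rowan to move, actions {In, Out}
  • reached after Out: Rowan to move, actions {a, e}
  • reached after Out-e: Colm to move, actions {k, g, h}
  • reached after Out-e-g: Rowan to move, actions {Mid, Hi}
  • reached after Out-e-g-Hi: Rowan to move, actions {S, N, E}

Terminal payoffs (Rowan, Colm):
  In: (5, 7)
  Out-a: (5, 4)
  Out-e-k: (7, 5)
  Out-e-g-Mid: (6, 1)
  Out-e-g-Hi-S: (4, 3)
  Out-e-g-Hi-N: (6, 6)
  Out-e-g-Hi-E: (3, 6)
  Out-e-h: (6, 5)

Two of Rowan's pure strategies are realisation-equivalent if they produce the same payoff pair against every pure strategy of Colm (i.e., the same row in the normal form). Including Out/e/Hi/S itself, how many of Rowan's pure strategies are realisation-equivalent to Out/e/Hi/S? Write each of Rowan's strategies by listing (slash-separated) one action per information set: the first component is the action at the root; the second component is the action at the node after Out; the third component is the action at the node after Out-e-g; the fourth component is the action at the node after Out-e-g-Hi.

Row for Out/e/Hi/S (columns k, g, h): (7,5) (4,3) (6,5).
Every one of Rowan's information sets is on the play path for some reply by Colm when Rowan follows Out/e/Hi/S.
Changing the action at any of them therefore changes at least one column, so only Out/e/Hi/S itself gives this row.

1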